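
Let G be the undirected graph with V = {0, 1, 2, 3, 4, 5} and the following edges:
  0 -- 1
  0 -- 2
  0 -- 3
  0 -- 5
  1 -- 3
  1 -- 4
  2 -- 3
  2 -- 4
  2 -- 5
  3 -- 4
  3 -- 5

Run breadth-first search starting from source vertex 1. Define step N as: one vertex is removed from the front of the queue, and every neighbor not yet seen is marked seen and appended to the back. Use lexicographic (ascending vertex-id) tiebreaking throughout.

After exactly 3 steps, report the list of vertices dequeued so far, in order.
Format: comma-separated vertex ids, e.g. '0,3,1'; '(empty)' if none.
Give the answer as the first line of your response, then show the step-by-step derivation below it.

1,0,3

step 1: dequeue 1; queue=[0,3,4]; order=1
step 2: dequeue 0; queue=[3,4,2,5]; order=1,0
step 3: dequeue 3; queue=[4,2,5]; order=1,0,3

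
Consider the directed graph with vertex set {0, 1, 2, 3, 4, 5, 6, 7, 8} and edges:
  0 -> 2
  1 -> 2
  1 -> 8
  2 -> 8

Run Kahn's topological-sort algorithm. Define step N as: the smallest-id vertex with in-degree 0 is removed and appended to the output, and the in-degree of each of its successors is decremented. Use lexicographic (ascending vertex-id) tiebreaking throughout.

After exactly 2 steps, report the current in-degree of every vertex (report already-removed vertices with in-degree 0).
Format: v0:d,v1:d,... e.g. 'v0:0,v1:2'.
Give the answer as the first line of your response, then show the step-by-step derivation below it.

v0:0,v1:0,v2:0,v3:0,v4:0,v5:0,v6:0,v7:0,v8:1

step 1: output 0; order=[0]; indeg=(0,0,1,0,0,0,0,0,2)
step 2: output 1; order=[0,1]; indeg=(0,0,0,0,0,0,0,0,1)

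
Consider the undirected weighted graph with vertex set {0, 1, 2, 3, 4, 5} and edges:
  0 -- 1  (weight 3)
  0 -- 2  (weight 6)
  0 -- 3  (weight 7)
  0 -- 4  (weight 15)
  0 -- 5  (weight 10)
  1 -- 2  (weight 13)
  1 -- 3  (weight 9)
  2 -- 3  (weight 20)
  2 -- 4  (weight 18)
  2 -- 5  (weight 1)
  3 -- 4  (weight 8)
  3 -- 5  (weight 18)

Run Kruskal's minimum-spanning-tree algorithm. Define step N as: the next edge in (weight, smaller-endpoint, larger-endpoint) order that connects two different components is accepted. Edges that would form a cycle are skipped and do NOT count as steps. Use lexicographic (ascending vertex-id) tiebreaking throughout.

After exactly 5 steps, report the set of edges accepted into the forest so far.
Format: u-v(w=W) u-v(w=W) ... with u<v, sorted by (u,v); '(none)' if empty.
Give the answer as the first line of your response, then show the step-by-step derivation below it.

0-1(w=3) 0-2(w=6) 0-3(w=7) 2-5(w=1) 3-4(w=8)

step 1: add edge 2-5 (w=1); MST = {2-5(w=1)}
step 2: add edge 0-1 (w=3); MST = {0-1(w=3) 2-5(w=1)}
step 3: add edge 0-2 (w=6); MST = {0-1(w=3) 0-2(w=6) 2-5(w=1)}
step 4: add edge 0-3 (w=7); MST = {0-1(w=3) 0-2(w=6) 0-3(w=7) 2-5(w=1)}
step 5: add edge 3-4 (w=8); MST = {0-1(w=3) 0-2(w=6) 0-3(w=7) 2-5(w=1) 3-4(w=8)}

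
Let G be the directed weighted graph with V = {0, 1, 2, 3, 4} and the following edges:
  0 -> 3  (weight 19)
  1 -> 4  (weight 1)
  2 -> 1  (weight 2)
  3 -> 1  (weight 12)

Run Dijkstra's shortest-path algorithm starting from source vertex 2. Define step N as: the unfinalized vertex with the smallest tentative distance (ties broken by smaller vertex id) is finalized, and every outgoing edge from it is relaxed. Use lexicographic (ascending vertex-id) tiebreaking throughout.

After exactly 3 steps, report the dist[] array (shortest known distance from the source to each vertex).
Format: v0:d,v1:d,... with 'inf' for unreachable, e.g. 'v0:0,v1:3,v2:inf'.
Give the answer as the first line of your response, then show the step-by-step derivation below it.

v0:inf,v1:2,v2:0,v3:inf,v4:3

step 1: dist = v0:inf,v1:2,v2:0,v3:inf,v4:inf
step 2: dist = v0:inf,v1:2,v2:0,v3:inf,v4:3
step 3: dist = v0:inf,v1:2,v2:0,v3:inf,v4:3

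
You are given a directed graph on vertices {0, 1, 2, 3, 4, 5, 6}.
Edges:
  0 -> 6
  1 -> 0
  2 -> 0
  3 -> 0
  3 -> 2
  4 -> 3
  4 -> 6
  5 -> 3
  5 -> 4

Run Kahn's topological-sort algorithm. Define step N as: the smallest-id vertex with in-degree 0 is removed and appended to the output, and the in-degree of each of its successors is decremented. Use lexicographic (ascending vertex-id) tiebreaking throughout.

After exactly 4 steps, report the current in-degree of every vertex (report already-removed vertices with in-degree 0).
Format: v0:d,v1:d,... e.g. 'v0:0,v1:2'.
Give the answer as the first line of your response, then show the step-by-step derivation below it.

v0:1,v1:0,v2:0,v3:0,v4:0,v5:0,v6:1

step 1: output 1; order=[1]; indeg=(2,0,1,2,1,0,2)
step 2: output 5; order=[1,5]; indeg=(2,0,1,1,0,0,2)
step 3: output 4; order=[1,5,4]; indeg=(2,0,1,0,0,0,1)
step 4: output 3; order=[1,5,4,3]; indeg=(1,0,0,0,0,0,1)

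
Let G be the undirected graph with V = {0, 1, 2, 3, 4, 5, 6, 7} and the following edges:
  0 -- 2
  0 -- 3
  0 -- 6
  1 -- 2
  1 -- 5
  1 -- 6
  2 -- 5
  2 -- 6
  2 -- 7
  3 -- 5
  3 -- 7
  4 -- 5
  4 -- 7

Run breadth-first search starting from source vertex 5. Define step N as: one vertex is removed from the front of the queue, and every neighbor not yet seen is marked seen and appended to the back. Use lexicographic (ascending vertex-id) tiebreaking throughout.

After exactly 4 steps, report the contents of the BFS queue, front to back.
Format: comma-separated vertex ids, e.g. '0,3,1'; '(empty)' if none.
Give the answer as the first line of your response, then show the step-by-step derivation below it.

4,6,0,7

step 1: dequeue 5; queue=[1,2,3,4]; order=5
step 2: dequeue 1; queue=[2,3,4,6]; order=5,1
step 3: dequeue 2; queue=[3,4,6,0,7]; order=5,1,2
step 4: dequeue 3; queue=[4,6,0,7]; order=5,1,2,3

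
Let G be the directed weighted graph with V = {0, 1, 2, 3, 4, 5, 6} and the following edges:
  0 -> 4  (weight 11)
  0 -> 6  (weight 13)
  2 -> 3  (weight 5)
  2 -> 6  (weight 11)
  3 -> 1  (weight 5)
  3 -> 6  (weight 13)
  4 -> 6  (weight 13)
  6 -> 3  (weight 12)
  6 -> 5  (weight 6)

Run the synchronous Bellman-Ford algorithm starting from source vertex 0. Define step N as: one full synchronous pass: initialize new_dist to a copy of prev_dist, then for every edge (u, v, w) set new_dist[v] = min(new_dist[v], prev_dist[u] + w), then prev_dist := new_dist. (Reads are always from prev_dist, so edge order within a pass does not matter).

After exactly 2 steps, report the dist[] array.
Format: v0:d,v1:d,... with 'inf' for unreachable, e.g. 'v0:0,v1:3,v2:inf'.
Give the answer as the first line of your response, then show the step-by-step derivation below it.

v0:0,v1:inf,v2:inf,v3:25,v4:11,v5:19,v6:13

step 1: dist = v0:0,v1:inf,v2:inf,v3:inf,v4:11,v5:inf,v6:13
step 2: dist = v0:0,v1:inf,v2:inf,v3:25,v4:11,v5:19,v6:13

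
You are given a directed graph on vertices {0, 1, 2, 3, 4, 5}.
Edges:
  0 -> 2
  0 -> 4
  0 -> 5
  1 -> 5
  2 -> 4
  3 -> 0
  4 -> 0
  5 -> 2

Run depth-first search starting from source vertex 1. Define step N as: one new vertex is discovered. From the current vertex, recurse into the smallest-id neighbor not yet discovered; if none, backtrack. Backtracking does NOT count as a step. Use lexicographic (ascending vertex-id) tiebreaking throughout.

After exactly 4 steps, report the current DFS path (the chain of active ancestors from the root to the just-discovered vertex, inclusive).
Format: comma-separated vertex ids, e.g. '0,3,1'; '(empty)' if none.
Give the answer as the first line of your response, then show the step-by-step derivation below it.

1,5,2,4

step 1: discover 1; path=1; order=1
step 2: discover 5; path=1>5; order=1,5
step 3: discover 2; path=1>5>2; order=1,5,2
step 4: discover 4; path=1>5>2>4; order=1,5,2,4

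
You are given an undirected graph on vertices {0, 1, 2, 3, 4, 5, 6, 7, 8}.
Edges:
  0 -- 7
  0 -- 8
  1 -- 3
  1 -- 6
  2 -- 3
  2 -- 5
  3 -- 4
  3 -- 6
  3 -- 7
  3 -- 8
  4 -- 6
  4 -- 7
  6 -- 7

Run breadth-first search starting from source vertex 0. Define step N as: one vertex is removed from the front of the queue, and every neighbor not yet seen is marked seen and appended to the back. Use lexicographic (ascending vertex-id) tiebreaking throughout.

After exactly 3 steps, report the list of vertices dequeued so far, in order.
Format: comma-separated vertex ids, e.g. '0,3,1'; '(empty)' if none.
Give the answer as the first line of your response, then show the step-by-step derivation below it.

0,7,8

step 1: dequeue 0; queue=[7,8]; order=0
step 2: dequeue 7; queue=[8,3,4,6]; order=0,7
step 3: dequeue 8; queue=[3,4,6]; order=0,7,8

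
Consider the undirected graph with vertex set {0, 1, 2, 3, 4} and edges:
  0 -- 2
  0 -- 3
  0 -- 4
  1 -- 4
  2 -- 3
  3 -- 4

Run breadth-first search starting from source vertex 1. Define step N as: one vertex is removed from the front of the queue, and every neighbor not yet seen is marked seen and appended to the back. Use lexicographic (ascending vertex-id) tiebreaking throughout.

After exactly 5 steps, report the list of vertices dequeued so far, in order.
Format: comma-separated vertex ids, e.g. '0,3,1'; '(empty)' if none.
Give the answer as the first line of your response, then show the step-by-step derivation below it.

1,4,0,3,2

step 1: dequeue 1; queue=[4]; order=1
step 2: dequeue 4; queue=[0,3]; order=1,4
step 3: dequeue 0; queue=[3,2]; order=1,4,0
step 4: dequeue 3; queue=[2]; order=1,4,0,3
step 5: dequeue 2; queue=[(empty)]; order=1,4,0,3,2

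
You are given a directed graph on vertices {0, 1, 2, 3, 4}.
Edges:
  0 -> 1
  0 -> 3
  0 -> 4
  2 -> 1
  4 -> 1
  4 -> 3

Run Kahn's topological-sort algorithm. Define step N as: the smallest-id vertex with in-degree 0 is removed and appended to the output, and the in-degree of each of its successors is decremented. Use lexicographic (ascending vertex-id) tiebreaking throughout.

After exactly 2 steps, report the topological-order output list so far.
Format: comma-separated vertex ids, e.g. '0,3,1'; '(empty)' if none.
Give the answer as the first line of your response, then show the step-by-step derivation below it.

0,2

step 1: output 0; order=[0]; indeg=(0,2,0,1,0)
step 2: output 2; order=[0,2]; indeg=(0,1,0,1,0)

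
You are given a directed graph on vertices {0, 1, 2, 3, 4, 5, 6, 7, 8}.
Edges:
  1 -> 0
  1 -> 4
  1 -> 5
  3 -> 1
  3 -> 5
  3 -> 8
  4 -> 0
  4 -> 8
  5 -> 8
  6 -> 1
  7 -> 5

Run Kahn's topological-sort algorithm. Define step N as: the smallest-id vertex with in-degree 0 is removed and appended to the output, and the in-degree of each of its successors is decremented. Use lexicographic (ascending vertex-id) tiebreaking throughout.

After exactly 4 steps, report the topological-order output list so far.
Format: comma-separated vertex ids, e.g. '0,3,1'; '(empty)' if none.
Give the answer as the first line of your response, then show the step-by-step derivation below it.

2,3,6,1

step 1: output 2; order=[2]; indeg=(2,2,0,0,1,3,0,0,3)
step 2: output 3; order=[2,3]; indeg=(2,1,0,0,1,2,0,0,2)
step 3: output 6; order=[2,3,6]; indeg=(2,0,0,0,1,2,0,0,2)
step 4: output 1; order=[2,3,6,1]; indeg=(1,0,0,0,0,1,0,0,2)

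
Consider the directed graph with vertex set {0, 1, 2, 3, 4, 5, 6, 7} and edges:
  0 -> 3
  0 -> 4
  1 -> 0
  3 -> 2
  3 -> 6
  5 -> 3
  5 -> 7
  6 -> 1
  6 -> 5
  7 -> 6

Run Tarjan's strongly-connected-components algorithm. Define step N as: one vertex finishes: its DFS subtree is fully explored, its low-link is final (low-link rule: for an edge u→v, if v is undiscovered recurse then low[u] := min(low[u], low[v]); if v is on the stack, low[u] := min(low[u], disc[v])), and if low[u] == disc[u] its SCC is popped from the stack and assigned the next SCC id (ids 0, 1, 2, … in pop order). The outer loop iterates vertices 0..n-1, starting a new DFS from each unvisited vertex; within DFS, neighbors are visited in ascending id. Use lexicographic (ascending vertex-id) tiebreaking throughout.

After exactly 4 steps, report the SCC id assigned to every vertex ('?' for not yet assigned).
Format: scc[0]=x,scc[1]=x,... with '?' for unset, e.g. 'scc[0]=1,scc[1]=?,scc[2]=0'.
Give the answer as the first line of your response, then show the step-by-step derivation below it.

scc[0]=?,scc[1]=?,scc[2]=0,scc[3]=?,scc[4]=?,scc[5]=?,scc[6]=?,scc[7]=?

step 1: low=(low[0]=0,low[1]=?,low[2]=2,low[3]=1,low[4]=?,low[5]=?,low[6]=?,low[7]=?); scc=(scc[0]=?,scc[1]=?,scc[2]=0,scc[3]=?,scc[4]=?,scc[5]=?,scc[6]=?,scc[7]=?)
step 2: low=(low[0]=0,low[1]=0,low[2]=2,low[3]=1,low[4]=?,low[5]=?,low[6]=3,low[7]=?); scc=(scc[0]=?,scc[1]=?,scc[2]=0,scc[3]=?,scc[4]=?,scc[5]=?,scc[6]=?,scc[7]=?)
step 3: low=(low[0]=0,low[1]=0,low[2]=2,low[3]=1,low[4]=?,low[5]=1,low[6]=0,low[7]=3); scc=(scc[0]=?,scc[1]=?,scc[2]=0,scc[3]=?,scc[4]=?,scc[5]=?,scc[6]=?,scc[7]=?)
step 4: low=(low[0]=0,low[1]=0,low[2]=2,low[3]=1,low[4]=?,low[5]=1,low[6]=0,low[7]=3); scc=(scc[0]=?,scc[1]=?,scc[2]=0,scc[3]=?,scc[4]=?,scc[5]=?,scc[6]=?,scc[7]=?)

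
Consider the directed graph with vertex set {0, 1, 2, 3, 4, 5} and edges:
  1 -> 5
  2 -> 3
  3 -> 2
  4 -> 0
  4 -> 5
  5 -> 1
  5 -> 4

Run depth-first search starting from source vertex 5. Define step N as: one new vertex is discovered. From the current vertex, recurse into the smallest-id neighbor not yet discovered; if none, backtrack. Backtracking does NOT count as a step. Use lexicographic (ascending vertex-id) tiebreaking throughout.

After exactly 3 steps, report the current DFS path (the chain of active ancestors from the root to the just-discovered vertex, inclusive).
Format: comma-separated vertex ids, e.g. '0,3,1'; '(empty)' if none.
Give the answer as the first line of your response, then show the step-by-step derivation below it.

5,4

step 1: discover 5; path=5; order=5
step 2: discover 1; path=5>1; order=5,1
step 3: discover 4; path=5>4; order=5,1,4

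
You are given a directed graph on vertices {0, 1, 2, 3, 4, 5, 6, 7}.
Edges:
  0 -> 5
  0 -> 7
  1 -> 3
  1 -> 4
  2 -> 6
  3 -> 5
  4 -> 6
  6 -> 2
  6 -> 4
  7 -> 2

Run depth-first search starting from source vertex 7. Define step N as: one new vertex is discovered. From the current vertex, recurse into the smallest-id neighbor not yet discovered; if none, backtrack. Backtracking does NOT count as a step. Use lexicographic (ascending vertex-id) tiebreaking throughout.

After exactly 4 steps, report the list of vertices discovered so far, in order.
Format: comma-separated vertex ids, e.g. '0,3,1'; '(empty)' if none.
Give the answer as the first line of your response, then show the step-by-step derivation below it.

7,2,6,4

step 1: discover 7; path=7; order=7
step 2: discover 2; path=7>2; order=7,2
step 3: discover 6; path=7>2>6; order=7,2,6
step 4: discover 4; path=7>2>6>4; order=7,2,6,4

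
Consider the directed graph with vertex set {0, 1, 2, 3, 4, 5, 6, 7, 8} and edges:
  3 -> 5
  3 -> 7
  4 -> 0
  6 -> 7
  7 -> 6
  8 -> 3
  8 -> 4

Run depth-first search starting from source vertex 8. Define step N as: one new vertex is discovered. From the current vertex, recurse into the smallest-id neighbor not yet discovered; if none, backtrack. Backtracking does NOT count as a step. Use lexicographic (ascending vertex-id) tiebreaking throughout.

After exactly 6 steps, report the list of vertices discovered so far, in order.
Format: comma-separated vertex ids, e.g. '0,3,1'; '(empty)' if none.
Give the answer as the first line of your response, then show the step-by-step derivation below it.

8,3,5,7,6,4

step 1: discover 8; path=8; order=8
step 2: discover 3; path=8>3; order=8,3
step 3: discover 5; path=8>3>5; order=8,3,5
step 4: discover 7; path=8>3>7; order=8,3,5,7
step 5: discover 6; path=8>3>7>6; order=8,3,5,7,6
step 6: discover 4; path=8>4; order=8,3,5,7,6,4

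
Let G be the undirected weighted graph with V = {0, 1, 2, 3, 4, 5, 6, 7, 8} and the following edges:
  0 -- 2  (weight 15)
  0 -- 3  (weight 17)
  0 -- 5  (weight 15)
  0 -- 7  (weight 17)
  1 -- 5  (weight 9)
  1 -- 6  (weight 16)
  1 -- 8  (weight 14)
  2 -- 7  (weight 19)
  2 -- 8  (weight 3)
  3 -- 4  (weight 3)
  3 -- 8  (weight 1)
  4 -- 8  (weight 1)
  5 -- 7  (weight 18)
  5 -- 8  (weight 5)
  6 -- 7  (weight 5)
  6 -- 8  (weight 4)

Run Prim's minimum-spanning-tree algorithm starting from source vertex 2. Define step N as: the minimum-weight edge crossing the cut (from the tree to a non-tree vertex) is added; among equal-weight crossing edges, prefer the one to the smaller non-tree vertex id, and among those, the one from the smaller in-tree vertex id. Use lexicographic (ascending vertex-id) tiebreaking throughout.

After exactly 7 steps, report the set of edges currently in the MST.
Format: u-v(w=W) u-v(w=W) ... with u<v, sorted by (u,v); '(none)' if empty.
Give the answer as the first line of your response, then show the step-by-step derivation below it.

1-5(w=9) 2-8(w=3) 3-8(w=1) 4-8(w=1) 5-8(w=5) 6-7(w=5) 6-8(w=4)

step 1: add edge 2-8 (w=3); MST = {2-8(w=3)}
step 2: add edge 3-8 (w=1); MST = {2-8(w=3) 3-8(w=1)}
step 3: add edge 4-8 (w=1); MST = {2-8(w=3) 3-8(w=1) 4-8(w=1)}
step 4: add edge 6-8 (w=4); MST = {2-8(w=3) 3-8(w=1) 4-8(w=1) 6-8(w=4)}
step 5: add edge 5-8 (w=5); MST = {2-8(w=3) 3-8(w=1) 4-8(w=1) 5-8(w=5) 6-8(w=4)}
step 6: add edge 6-7 (w=5); MST = {2-8(w=3) 3-8(w=1) 4-8(w=1) 5-8(w=5) 6-7(w=5) 6-8(w=4)}
step 7: add edge 1-5 (w=9); MST = {1-5(w=9) 2-8(w=3) 3-8(w=1) 4-8(w=1) 5-8(w=5) 6-7(w=5) 6-8(w=4)}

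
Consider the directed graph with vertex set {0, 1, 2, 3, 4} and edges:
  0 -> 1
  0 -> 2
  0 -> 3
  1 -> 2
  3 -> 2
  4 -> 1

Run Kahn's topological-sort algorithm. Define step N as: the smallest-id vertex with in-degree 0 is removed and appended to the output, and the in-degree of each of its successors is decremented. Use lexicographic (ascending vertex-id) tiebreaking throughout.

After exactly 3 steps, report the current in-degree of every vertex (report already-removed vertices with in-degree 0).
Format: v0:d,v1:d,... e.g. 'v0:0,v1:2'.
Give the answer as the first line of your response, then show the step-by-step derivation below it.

v0:0,v1:0,v2:1,v3:0,v4:0

step 1: output 0; order=[0]; indeg=(0,1,2,0,0)
step 2: output 3; order=[0,3]; indeg=(0,1,1,0,0)
step 3: output 4; order=[0,3,4]; indeg=(0,0,1,0,0)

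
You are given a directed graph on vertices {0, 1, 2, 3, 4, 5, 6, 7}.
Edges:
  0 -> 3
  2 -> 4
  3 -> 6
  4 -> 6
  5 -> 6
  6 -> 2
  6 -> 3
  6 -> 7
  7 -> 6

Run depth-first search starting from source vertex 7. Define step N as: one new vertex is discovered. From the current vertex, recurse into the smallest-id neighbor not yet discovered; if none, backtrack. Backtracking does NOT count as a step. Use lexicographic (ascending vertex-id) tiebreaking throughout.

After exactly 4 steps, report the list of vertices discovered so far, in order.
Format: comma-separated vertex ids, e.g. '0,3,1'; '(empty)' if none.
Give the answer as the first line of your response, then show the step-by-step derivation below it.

7,6,2,4

step 1: discover 7; path=7; order=7
step 2: discover 6; path=7>6; order=7,6
step 3: discover 2; path=7>6>2; order=7,6,2
step 4: discover 4; path=7>6>2>4; order=7,6,2,4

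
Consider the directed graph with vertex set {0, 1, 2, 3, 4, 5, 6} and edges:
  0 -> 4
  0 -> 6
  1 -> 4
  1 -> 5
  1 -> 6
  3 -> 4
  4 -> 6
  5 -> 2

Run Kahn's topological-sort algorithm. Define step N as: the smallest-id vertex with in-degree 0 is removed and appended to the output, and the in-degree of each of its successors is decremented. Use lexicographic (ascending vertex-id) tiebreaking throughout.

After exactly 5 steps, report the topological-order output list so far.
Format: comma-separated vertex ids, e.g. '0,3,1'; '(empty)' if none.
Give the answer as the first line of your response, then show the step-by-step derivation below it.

0,1,3,4,5

step 1: output 0; order=[0]; indeg=(0,0,1,0,2,1,2)
step 2: output 1; order=[0,1]; indeg=(0,0,1,0,1,0,1)
step 3: output 3; order=[0,1,3]; indeg=(0,0,1,0,0,0,1)
step 4: output 4; order=[0,1,3,4]; indeg=(0,0,1,0,0,0,0)
step 5: output 5; order=[0,1,3,4,5]; indeg=(0,0,0,0,0,0,0)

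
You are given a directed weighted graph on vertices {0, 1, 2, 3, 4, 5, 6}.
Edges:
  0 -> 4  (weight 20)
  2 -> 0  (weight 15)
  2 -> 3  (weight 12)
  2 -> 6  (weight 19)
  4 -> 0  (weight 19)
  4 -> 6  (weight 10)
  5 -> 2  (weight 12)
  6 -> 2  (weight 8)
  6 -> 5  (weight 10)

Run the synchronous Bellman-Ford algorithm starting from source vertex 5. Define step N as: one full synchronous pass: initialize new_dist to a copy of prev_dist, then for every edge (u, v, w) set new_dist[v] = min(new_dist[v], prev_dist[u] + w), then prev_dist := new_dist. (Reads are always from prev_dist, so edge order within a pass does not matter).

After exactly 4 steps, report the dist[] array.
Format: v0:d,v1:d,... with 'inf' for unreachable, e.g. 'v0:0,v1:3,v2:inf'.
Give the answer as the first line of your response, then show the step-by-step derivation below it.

v0:27,v1:inf,v2:12,v3:24,v4:47,v5:0,v6:31

step 1: dist = v0:inf,v1:inf,v2:12,v3:inf,v4:inf,v5:0,v6:inf
step 2: dist = v0:27,v1:inf,v2:12,v3:24,v4:inf,v5:0,v6:31
step 3: dist = v0:27,v1:inf,v2:12,v3:24,v4:47,v5:0,v6:31
step 4: dist = v0:27,v1:inf,v2:12,v3:24,v4:47,v5:0,v6:31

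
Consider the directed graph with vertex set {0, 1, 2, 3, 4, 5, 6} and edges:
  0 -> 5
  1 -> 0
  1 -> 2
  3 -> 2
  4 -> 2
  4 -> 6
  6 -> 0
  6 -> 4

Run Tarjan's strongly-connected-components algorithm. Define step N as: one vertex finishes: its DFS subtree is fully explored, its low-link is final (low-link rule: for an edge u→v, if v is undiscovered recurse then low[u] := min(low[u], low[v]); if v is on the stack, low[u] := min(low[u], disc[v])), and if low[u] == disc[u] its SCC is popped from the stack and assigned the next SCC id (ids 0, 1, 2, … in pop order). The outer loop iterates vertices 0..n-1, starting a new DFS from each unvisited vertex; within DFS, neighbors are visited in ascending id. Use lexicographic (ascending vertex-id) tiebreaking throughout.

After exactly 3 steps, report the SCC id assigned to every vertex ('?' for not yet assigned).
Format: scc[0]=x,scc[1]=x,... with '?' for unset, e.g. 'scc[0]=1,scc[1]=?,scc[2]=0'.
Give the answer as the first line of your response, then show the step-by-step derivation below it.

scc[0]=1,scc[1]=?,scc[2]=2,scc[3]=?,scc[4]=?,scc[5]=0,scc[6]=?

step 1: low=(low[0]=0,low[1]=?,low[2]=?,low[3]=?,low[4]=?,low[5]=1,low[6]=?); scc=(scc[0]=?,scc[1]=?,scc[2]=?,scc[3]=?,scc[4]=?,scc[5]=0,scc[6]=?)
step 2: low=(low[0]=0,low[1]=?,low[2]=?,low[3]=?,low[4]=?,low[5]=1,low[6]=?); scc=(scc[0]=1,scc[1]=?,scc[2]=?,scc[3]=?,scc[4]=?,scc[5]=0,scc[6]=?)
step 3: low=(low[0]=0,low[1]=2,low[2]=3,low[3]=?,low[4]=?,low[5]=1,low[6]=?); scc=(scc[0]=1,scc[1]=?,scc[2]=2,scc[3]=?,scc[4]=?,scc[5]=0,scc[6]=?)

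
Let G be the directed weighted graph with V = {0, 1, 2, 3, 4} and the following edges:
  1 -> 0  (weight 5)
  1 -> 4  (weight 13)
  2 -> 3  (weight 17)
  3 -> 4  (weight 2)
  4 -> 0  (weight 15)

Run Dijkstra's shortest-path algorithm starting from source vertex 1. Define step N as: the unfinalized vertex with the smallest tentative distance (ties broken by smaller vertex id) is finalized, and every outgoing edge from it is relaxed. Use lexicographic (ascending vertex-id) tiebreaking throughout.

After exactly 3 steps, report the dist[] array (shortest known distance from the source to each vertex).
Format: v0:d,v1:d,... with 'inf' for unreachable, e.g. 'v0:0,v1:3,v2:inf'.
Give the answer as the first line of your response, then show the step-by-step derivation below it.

v0:5,v1:0,v2:inf,v3:inf,v4:13

step 1: dist = v0:5,v1:0,v2:inf,v3:inf,v4:13
step 2: dist = v0:5,v1:0,v2:inf,v3:inf,v4:13
step 3: dist = v0:5,v1:0,v2:inf,v3:inf,v4:13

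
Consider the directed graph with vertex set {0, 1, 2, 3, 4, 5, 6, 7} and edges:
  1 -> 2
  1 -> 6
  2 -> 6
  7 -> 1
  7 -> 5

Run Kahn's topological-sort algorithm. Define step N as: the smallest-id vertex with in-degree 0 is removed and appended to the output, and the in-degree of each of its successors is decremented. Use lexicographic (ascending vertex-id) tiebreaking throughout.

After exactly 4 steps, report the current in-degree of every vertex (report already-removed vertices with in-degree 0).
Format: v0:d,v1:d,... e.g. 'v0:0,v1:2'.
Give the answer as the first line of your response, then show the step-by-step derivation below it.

v0:0,v1:0,v2:1,v3:0,v4:0,v5:0,v6:2,v7:0

step 1: output 0; order=[0]; indeg=(0,1,1,0,0,1,2,0)
step 2: output 3; order=[0,3]; indeg=(0,1,1,0,0,1,2,0)
step 3: output 4; order=[0,3,4]; indeg=(0,1,1,0,0,1,2,0)
step 4: output 7; order=[0,3,4,7]; indeg=(0,0,1,0,0,0,2,0)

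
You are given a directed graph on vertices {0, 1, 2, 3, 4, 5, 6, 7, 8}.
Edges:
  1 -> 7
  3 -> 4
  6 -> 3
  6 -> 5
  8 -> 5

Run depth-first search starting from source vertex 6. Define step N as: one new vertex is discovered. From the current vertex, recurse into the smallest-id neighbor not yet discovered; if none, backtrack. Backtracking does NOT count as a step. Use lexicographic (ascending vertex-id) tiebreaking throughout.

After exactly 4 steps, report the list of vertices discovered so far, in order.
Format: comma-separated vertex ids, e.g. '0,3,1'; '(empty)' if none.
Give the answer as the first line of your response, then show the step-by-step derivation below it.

6,3,4,5

step 1: discover 6; path=6; order=6
step 2: discover 3; path=6>3; order=6,3
step 3: discover 4; path=6>3>4; order=6,3,4
step 4: discover 5; path=6>5; order=6,3,4,5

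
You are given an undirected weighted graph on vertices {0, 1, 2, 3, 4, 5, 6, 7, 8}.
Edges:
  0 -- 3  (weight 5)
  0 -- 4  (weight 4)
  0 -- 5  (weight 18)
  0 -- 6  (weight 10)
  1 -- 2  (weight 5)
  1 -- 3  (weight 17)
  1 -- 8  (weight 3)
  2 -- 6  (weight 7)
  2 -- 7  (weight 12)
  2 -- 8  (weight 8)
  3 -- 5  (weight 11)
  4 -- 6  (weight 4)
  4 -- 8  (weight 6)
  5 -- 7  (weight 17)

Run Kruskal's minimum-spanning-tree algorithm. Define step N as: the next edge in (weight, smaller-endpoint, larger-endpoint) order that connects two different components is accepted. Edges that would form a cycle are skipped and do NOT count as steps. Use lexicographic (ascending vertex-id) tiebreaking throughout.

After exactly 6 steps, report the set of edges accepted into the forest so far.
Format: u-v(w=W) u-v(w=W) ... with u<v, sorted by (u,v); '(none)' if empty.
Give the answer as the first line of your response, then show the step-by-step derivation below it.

0-3(w=5) 0-4(w=4) 1-2(w=5) 1-8(w=3) 4-6(w=4) 4-8(w=6)

step 1: add edge 1-8 (w=3); MST = {1-8(w=3)}
step 2: add edge 0-4 (w=4); MST = {0-4(w=4) 1-8(w=3)}
step 3: add edge 4-6 (w=4); MST = {0-4(w=4) 1-8(w=3) 4-6(w=4)}
step 4: add edge 0-3 (w=5); MST = {0-3(w=5) 0-4(w=4) 1-8(w=3) 4-6(w=4)}
step 5: add edge 1-2 (w=5); MST = {0-3(w=5) 0-4(w=4) 1-2(w=5) 1-8(w=3) 4-6(w=4)}
step 6: add edge 4-8 (w=6); MST = {0-3(w=5) 0-4(w=4) 1-2(w=5) 1-8(w=3) 4-6(w=4) 4-8(w=6)}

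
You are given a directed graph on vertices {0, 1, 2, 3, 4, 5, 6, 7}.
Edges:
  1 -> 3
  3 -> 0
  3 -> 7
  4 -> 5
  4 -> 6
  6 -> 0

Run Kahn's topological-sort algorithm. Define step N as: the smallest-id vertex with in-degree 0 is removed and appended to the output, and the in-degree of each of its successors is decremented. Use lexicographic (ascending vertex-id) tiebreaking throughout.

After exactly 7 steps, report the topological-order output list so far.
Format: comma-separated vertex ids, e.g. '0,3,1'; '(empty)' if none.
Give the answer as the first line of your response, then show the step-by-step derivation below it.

1,2,3,4,5,6,0

step 1: output 1; order=[1]; indeg=(2,0,0,0,0,1,1,1)
step 2: output 2; order=[1,2]; indeg=(2,0,0,0,0,1,1,1)
step 3: output 3; order=[1,2,3]; indeg=(1,0,0,0,0,1,1,0)
step 4: output 4; order=[1,2,3,4]; indeg=(1,0,0,0,0,0,0,0)
step 5: output 5; order=[1,2,3,4,5]; indeg=(1,0,0,0,0,0,0,0)
step 6: output 6; order=[1,2,3,4,5,6]; indeg=(0,0,0,0,0,0,0,0)
step 7: output 0; order=[1,2,3,4,5,6,0]; indeg=(0,0,0,0,0,0,0,0)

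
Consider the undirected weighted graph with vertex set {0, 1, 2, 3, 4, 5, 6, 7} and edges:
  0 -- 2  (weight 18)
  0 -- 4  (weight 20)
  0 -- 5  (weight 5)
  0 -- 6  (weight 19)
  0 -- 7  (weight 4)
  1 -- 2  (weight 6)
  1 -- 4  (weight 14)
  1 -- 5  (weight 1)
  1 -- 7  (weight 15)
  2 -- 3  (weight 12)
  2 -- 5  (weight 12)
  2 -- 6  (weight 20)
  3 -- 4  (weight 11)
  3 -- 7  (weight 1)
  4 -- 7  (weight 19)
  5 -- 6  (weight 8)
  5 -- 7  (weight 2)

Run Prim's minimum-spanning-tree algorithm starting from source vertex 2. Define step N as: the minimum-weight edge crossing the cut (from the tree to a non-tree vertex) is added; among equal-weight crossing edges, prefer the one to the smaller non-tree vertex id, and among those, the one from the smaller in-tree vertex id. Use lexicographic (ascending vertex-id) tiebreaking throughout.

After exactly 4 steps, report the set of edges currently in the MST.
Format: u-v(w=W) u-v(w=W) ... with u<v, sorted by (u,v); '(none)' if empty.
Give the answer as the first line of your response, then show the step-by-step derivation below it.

1-2(w=6) 1-5(w=1) 3-7(w=1) 5-7(w=2)

step 1: add edge 1-2 (w=6); MST = {1-2(w=6)}
step 2: add edge 1-5 (w=1); MST = {1-2(w=6) 1-5(w=1)}
step 3: add edge 5-7 (w=2); MST = {1-2(w=6) 1-5(w=1) 5-7(w=2)}
step 4: add edge 3-7 (w=1); MST = {1-2(w=6) 1-5(w=1) 3-7(w=1) 5-7(w=2)}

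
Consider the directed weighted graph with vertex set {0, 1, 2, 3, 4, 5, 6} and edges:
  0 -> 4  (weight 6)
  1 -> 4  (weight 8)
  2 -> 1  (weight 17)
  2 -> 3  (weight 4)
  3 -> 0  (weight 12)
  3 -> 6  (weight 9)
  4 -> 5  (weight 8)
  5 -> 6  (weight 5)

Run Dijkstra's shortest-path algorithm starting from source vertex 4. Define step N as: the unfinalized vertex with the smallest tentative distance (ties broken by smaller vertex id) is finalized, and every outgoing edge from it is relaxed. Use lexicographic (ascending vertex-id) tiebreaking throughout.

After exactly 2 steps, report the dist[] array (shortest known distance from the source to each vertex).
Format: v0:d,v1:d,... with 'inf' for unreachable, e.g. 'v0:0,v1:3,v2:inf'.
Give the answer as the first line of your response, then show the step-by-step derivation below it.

v0:inf,v1:inf,v2:inf,v3:inf,v4:0,v5:8,v6:13

step 1: dist = v0:inf,v1:inf,v2:inf,v3:inf,v4:0,v5:8,v6:inf
step 2: dist = v0:inf,v1:inf,v2:inf,v3:inf,v4:0,v5:8,v6:13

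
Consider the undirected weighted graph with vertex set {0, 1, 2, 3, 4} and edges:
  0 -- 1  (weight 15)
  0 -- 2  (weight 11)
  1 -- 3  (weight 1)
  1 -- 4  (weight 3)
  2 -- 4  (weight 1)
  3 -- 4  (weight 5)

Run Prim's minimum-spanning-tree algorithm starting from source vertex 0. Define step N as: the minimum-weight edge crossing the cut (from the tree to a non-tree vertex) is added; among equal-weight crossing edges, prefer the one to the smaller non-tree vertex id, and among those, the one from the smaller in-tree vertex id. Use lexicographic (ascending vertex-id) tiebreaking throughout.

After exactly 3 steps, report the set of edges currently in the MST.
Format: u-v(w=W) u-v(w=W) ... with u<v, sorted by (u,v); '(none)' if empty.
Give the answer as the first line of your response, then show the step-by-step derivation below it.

0-2(w=11) 1-4(w=3) 2-4(w=1)

step 1: add edge 0-2 (w=11); MST = {0-2(w=11)}
step 2: add edge 2-4 (w=1); MST = {0-2(w=11) 2-4(w=1)}
step 3: add edge 1-4 (w=3); MST = {0-2(w=11) 1-4(w=3) 2-4(w=1)}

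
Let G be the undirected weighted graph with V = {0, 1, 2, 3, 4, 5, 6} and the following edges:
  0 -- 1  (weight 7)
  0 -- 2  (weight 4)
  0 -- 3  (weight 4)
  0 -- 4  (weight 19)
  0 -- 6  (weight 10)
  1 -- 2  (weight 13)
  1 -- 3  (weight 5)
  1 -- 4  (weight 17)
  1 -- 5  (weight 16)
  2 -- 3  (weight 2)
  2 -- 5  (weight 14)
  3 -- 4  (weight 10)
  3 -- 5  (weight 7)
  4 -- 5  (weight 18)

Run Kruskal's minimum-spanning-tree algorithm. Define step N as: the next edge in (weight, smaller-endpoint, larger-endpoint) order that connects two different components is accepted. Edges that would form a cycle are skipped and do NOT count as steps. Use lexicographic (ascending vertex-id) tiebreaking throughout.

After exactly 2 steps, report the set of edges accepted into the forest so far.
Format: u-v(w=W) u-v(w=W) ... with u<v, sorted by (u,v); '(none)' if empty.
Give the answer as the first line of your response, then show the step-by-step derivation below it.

0-2(w=4) 2-3(w=2)

step 1: add edge 2-3 (w=2); MST = {2-3(w=2)}
step 2: add edge 0-2 (w=4); MST = {0-2(w=4) 2-3(w=2)}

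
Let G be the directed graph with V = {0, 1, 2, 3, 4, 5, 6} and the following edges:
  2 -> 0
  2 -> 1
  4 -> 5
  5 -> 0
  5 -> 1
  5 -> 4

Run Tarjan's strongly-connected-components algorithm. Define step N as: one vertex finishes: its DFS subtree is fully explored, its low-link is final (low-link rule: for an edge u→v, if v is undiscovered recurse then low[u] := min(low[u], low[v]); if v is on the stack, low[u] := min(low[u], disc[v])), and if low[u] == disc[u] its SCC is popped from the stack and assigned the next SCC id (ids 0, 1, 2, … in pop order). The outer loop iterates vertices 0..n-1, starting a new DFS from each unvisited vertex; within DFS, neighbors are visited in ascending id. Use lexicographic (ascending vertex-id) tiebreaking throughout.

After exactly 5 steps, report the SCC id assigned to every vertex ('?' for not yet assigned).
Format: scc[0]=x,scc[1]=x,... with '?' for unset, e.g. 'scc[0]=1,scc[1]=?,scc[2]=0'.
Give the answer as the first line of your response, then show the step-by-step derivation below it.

scc[0]=0,scc[1]=1,scc[2]=2,scc[3]=3,scc[4]=?,scc[5]=?,scc[6]=?

step 1: low=(low[0]=0,low[1]=?,low[2]=?,low[3]=?,low[4]=?,low[5]=?,low[6]=?); scc=(scc[0]=0,scc[1]=?,scc[2]=?,scc[3]=?,scc[4]=?,scc[5]=?,scc[6]=?)
step 2: low=(low[0]=0,low[1]=1,low[2]=?,low[3]=?,low[4]=?,low[5]=?,low[6]=?); scc=(scc[0]=0,scc[1]=1,scc[2]=?,scc[3]=?,scc[4]=?,scc[5]=?,scc[6]=?)
step 3: low=(low[0]=0,low[1]=1,low[2]=2,low[3]=?,low[4]=?,low[5]=?,low[6]=?); scc=(scc[0]=0,scc[1]=1,scc[2]=2,scc[3]=?,scc[4]=?,scc[5]=?,scc[6]=?)
step 4: low=(low[0]=0,low[1]=1,low[2]=2,low[3]=3,low[4]=?,low[5]=?,low[6]=?); scc=(scc[0]=0,scc[1]=1,scc[2]=2,scc[3]=3,scc[4]=?,scc[5]=?,scc[6]=?)
step 5: low=(low[0]=0,low[1]=1,low[2]=2,low[3]=3,low[4]=4,low[5]=4,low[6]=?); scc=(scc[0]=0,scc[1]=1,scc[2]=2,scc[3]=3,scc[4]=?,scc[5]=?,scc[6]=?)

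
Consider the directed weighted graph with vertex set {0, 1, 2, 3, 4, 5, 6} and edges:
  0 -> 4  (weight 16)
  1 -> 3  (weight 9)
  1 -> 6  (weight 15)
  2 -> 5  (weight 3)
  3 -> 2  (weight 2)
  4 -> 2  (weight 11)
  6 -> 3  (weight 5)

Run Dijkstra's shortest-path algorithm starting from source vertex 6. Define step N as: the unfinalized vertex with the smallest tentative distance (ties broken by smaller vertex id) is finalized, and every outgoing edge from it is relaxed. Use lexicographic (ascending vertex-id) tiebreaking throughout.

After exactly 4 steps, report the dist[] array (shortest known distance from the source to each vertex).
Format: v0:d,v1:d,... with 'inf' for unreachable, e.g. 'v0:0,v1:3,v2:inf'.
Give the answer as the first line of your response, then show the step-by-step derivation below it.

v0:inf,v1:inf,v2:7,v3:5,v4:inf,v5:10,v6:0

step 1: dist = v0:inf,v1:inf,v2:inf,v3:5,v4:inf,v5:inf,v6:0
step 2: dist = v0:inf,v1:inf,v2:7,v3:5,v4:inf,v5:inf,v6:0
step 3: dist = v0:inf,v1:inf,v2:7,v3:5,v4:inf,v5:10,v6:0
step 4: dist = v0:inf,v1:inf,v2:7,v3:5,v4:inf,v5:10,v6:0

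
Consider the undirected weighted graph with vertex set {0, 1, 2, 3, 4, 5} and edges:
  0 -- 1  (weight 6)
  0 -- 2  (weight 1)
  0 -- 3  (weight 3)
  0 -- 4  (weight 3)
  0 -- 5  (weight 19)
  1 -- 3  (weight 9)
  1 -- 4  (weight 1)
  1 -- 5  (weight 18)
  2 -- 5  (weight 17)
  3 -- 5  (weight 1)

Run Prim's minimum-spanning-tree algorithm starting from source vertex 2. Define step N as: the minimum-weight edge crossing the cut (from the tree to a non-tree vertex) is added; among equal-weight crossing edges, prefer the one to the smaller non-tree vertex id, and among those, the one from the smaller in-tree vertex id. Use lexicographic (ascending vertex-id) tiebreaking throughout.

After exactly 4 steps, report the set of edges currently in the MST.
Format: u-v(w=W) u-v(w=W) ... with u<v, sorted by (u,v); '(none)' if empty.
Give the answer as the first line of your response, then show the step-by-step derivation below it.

0-2(w=1) 0-3(w=3) 0-4(w=3) 3-5(w=1)

step 1: add edge 0-2 (w=1); MST = {0-2(w=1)}
step 2: add edge 0-3 (w=3); MST = {0-2(w=1) 0-3(w=3)}
step 3: add edge 3-5 (w=1); MST = {0-2(w=1) 0-3(w=3) 3-5(w=1)}
step 4: add edge 0-4 (w=3); MST = {0-2(w=1) 0-3(w=3) 0-4(w=3) 3-5(w=1)}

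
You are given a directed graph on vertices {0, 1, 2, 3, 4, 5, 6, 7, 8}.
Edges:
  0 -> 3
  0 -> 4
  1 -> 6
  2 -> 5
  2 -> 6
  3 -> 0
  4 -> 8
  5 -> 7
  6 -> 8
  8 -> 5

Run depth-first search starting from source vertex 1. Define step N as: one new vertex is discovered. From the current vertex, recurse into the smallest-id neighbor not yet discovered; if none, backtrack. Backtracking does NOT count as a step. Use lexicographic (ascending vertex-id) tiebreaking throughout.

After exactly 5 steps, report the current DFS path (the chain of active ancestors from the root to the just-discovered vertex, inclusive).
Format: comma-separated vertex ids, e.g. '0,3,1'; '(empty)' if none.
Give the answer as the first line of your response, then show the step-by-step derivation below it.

1,6,8,5,7

step 1: discover 1; path=1; order=1
step 2: discover 6; path=1>6; order=1,6
step 3: discover 8; path=1>6>8; order=1,6,8
step 4: discover 5; path=1>6>8>5; order=1,6,8,5
step 5: discover 7; path=1>6>8>5>7; order=1,6,8,5,7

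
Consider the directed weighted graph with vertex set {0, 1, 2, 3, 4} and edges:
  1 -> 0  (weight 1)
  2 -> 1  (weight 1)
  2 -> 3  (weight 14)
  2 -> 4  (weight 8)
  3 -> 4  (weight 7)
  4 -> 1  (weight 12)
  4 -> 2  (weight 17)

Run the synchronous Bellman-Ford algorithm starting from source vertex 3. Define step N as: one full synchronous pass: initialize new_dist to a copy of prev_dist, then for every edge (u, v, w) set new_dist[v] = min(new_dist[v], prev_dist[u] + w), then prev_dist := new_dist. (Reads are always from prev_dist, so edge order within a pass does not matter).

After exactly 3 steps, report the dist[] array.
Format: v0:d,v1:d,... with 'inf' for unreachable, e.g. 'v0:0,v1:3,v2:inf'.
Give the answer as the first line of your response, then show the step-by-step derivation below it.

v0:20,v1:19,v2:24,v3:0,v4:7

step 1: dist = v0:inf,v1:inf,v2:inf,v3:0,v4:7
step 2: dist = v0:inf,v1:19,v2:24,v3:0,v4:7
step 3: dist = v0:20,v1:19,v2:24,v3:0,v4:7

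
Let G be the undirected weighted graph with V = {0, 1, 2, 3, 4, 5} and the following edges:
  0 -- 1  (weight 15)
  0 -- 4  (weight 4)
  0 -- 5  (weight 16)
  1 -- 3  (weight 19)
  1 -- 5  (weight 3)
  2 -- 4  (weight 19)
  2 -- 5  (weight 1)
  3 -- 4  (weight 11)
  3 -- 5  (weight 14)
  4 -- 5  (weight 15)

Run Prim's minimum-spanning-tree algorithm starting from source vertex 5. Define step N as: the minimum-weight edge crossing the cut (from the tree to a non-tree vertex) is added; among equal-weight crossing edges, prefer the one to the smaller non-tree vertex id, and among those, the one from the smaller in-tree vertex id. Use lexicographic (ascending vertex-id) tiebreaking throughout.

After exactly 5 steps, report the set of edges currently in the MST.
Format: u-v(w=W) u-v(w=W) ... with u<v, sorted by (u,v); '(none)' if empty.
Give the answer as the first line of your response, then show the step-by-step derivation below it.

0-4(w=4) 1-5(w=3) 2-5(w=1) 3-4(w=11) 3-5(w=14)

step 1: add edge 2-5 (w=1); MST = {2-5(w=1)}
step 2: add edge 1-5 (w=3); MST = {1-5(w=3) 2-5(w=1)}
step 3: add edge 3-5 (w=14); MST = {1-5(w=3) 2-5(w=1) 3-5(w=14)}
step 4: add edge 3-4 (w=11); MST = {1-5(w=3) 2-5(w=1) 3-4(w=11) 3-5(w=14)}
step 5: add edge 0-4 (w=4); MST = {0-4(w=4) 1-5(w=3) 2-5(w=1) 3-4(w=11) 3-5(w=14)}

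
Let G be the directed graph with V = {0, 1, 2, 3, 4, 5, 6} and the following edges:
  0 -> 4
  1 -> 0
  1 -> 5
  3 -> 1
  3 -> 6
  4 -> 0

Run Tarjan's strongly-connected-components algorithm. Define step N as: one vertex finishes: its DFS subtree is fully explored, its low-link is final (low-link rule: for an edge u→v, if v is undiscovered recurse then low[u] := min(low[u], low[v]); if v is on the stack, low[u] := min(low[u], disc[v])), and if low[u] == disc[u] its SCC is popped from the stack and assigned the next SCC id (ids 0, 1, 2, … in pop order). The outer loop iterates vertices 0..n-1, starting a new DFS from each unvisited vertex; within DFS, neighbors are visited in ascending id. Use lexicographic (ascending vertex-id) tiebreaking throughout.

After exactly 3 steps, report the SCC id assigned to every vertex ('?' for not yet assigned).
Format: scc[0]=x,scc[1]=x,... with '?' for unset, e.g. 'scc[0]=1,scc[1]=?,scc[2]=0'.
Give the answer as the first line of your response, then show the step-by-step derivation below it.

scc[0]=0,scc[1]=?,scc[2]=?,scc[3]=?,scc[4]=0,scc[5]=1,scc[6]=?

step 1: low=(low[0]=0,low[1]=?,low[2]=?,low[3]=?,low[4]=0,low[5]=?,low[6]=?); scc=(scc[0]=?,scc[1]=?,scc[2]=?,scc[3]=?,scc[4]=?,scc[5]=?,scc[6]=?)
step 2: low=(low[0]=0,low[1]=?,low[2]=?,low[3]=?,low[4]=0,low[5]=?,low[6]=?); scc=(scc[0]=0,scc[1]=?,scc[2]=?,scc[3]=?,scc[4]=0,scc[5]=?,scc[6]=?)
step 3: low=(low[0]=0,low[1]=2,low[2]=?,low[3]=?,low[4]=0,low[5]=3,low[6]=?); scc=(scc[0]=0,scc[1]=?,scc[2]=?,scc[3]=?,scc[4]=0,scc[5]=1,scc[6]=?)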